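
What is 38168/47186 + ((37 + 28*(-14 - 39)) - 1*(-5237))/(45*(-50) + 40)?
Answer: -4724183/5214053 ≈ -0.90605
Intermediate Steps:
38168/47186 + ((37 + 28*(-14 - 39)) - 1*(-5237))/(45*(-50) + 40) = 38168*(1/47186) + ((37 + 28*(-53)) + 5237)/(-2250 + 40) = 19084/23593 + ((37 - 1484) + 5237)/(-2210) = 19084/23593 + (-1447 + 5237)*(-1/2210) = 19084/23593 + 3790*(-1/2210) = 19084/23593 - 379/221 = -4724183/5214053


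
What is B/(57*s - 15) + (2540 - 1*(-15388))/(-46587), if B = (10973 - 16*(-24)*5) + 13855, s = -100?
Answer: -49946948/9860915 ≈ -5.0651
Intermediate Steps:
B = 26748 (B = (10973 + 384*5) + 13855 = (10973 + 1920) + 13855 = 12893 + 13855 = 26748)
B/(57*s - 15) + (2540 - 1*(-15388))/(-46587) = 26748/(57*(-100) - 15) + (2540 - 1*(-15388))/(-46587) = 26748/(-5700 - 15) + (2540 + 15388)*(-1/46587) = 26748/(-5715) + 17928*(-1/46587) = 26748*(-1/5715) - 5976/15529 = -2972/635 - 5976/15529 = -49946948/9860915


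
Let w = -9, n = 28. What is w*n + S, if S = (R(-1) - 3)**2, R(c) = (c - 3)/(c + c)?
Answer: -251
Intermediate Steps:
R(c) = (-3 + c)/(2*c) (R(c) = (-3 + c)/((2*c)) = (-3 + c)*(1/(2*c)) = (-3 + c)/(2*c))
S = 1 (S = ((1/2)*(-3 - 1)/(-1) - 3)**2 = ((1/2)*(-1)*(-4) - 3)**2 = (2 - 3)**2 = (-1)**2 = 1)
w*n + S = -9*28 + 1 = -252 + 1 = -251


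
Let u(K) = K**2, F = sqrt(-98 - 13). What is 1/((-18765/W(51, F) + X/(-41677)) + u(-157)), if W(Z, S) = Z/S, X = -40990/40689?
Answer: 20485382662026540469037079/517433107840885854956260360816 + 305789922095209556349015*I*sqrt(111)/517433107840885854956260360816 ≈ 3.959e-5 + 6.2263e-6*I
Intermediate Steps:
X = -40990/40689 (X = -40990*1/40689 = -40990/40689 ≈ -1.0074)
F = I*sqrt(111) (F = sqrt(-111) = I*sqrt(111) ≈ 10.536*I)
1/((-18765/W(51, F) + X/(-41677)) + u(-157)) = 1/((-18765*I*sqrt(111)/51 - 40990/40689/(-41677)) + (-157)**2) = 1/((-18765*I*sqrt(111)/51 - 40990/40689*(-1/41677)) + 24649) = 1/((-18765*I*sqrt(111)/51 + 40990/1695795453) + 24649) = 1/((-6255*I*sqrt(111)/17 + 40990/1695795453) + 24649) = 1/((40990/1695795453 - 6255*I*sqrt(111)/17) + 24649) = 1/(41799662161987/1695795453 - 6255*I*sqrt(111)/17)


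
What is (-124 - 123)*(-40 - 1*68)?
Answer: 26676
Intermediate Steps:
(-124 - 123)*(-40 - 1*68) = -247*(-40 - 68) = -247*(-108) = 26676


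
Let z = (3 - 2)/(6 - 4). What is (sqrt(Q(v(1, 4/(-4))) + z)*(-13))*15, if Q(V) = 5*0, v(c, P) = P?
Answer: -195*sqrt(2)/2 ≈ -137.89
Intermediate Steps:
z = 1/2 ≈ 0.50000
Q(V) = 0
(sqrt(Q(v(1, 4/(-4))) + z)*(-13))*15 = (sqrt(0 + 1/2)*(-13))*15 = (sqrt(1/2)*(-13))*15 = ((sqrt(2)/2)*(-13))*15 = -13*sqrt(2)/2*15 = -195*sqrt(2)/2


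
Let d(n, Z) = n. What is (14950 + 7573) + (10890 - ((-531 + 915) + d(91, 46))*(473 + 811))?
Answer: -576487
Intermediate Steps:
(14950 + 7573) + (10890 - ((-531 + 915) + d(91, 46))*(473 + 811)) = (14950 + 7573) + (10890 - ((-531 + 915) + 91)*(473 + 811)) = 22523 + (10890 - (384 + 91)*1284) = 22523 + (10890 - 475*1284) = 22523 + (10890 - 1*609900) = 22523 + (10890 - 609900) = 22523 - 599010 = -576487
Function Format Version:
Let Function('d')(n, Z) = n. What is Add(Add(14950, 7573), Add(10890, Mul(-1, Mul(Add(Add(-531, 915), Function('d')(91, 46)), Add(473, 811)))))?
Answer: -576487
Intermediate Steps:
Add(Add(14950, 7573), Add(10890, Mul(-1, Mul(Add(Add(-531, 915), Function('d')(91, 46)), Add(473, 811))))) = Add(Add(14950, 7573), Add(10890, Mul(-1, Mul(Add(Add(-531, 915), 91), Add(473, 811))))) = Add(22523, Add(10890, Mul(-1, Mul(Add(384, 91), 1284)))) = Add(22523, Add(10890, Mul(-1, Mul(475, 1284)))) = Add(22523, Add(10890, Mul(-1, 609900))) = Add(22523, Add(10890, -609900)) = Add(22523, -599010) = -576487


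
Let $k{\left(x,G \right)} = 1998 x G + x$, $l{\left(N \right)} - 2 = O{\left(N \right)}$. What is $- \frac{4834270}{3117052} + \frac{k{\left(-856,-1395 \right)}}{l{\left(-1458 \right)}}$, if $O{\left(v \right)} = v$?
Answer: $- \frac{116200443292377}{70912933} \approx -1.6386 \cdot 10^{6}$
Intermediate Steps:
$l{\left(N \right)} = 2 + N$
$k{\left(x,G \right)} = x + 1998 G x$ ($k{\left(x,G \right)} = 1998 G x + x = x + 1998 G x$)
$- \frac{4834270}{3117052} + \frac{k{\left(-856,-1395 \right)}}{l{\left(-1458 \right)}} = - \frac{4834270}{3117052} + \frac{\left(-856\right) \left(1 + 1998 \left(-1395\right)\right)}{2 - 1458} = \left(-4834270\right) \frac{1}{3117052} + \frac{\left(-856\right) \left(1 - 2787210\right)}{-1456} = - \frac{2417135}{1558526} + \left(-856\right) \left(-2787209\right) \left(- \frac{1}{1456}\right) = - \frac{2417135}{1558526} + 2385850904 \left(- \frac{1}{1456}\right) = - \frac{2417135}{1558526} - \frac{298231363}{182} = - \frac{116200443292377}{70912933}$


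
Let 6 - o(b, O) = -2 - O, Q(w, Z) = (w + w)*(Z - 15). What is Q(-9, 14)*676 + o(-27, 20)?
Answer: 12196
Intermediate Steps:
Q(w, Z) = 2*w*(-15 + Z) (Q(w, Z) = (2*w)*(-15 + Z) = 2*w*(-15 + Z))
o(b, O) = 8 + O (o(b, O) = 6 - (-2 - O) = 6 + (2 + O) = 8 + O)
Q(-9, 14)*676 + o(-27, 20) = (2*(-9)*(-15 + 14))*676 + (8 + 20) = (2*(-9)*(-1))*676 + 28 = 18*676 + 28 = 12168 + 28 = 12196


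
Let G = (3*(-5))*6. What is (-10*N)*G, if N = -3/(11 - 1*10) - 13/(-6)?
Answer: -750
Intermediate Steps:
G = -90 (G = -15*6 = -90)
N = -⅚ (N = -3/(11 - 10) - 13*(-⅙) = -3/1 + 13/6 = -3*1 + 13/6 = -3 + 13/6 = -⅚ ≈ -0.83333)
(-10*N)*G = -10*(-⅚)*(-90) = (25/3)*(-90) = -750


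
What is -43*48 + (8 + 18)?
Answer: -2038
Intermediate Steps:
-43*48 + (8 + 18) = -2064 + 26 = -2038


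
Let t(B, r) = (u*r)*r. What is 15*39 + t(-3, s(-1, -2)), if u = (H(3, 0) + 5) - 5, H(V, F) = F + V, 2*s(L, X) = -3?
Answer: 2367/4 ≈ 591.75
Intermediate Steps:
s(L, X) = -3/2 (s(L, X) = (½)*(-3) = -3/2)
u = 3 (u = ((0 + 3) + 5) - 5 = (3 + 5) - 5 = 8 - 5 = 3)
t(B, r) = 3*r² (t(B, r) = (3*r)*r = 3*r²)
15*39 + t(-3, s(-1, -2)) = 15*39 + 3*(-3/2)² = 585 + 3*(9/4) = 585 + 27/4 = 2367/4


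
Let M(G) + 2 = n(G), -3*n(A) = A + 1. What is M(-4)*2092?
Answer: -2092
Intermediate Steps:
n(A) = -1/3 - A/3 (n(A) = -(A + 1)/3 = -(1 + A)/3 = -1/3 - A/3)
M(G) = -7/3 - G/3 (M(G) = -2 + (-1/3 - G/3) = -7/3 - G/3)
M(-4)*2092 = (-7/3 - 1/3*(-4))*2092 = (-7/3 + 4/3)*2092 = -1*2092 = -2092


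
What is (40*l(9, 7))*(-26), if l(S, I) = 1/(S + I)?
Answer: -65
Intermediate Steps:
l(S, I) = 1/(I + S)
(40*l(9, 7))*(-26) = (40/(7 + 9))*(-26) = (40/16)*(-26) = (40*(1/16))*(-26) = (5/2)*(-26) = -65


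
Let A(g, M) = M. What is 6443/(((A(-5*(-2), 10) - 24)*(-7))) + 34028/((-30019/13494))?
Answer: -44805623119/2941862 ≈ -15230.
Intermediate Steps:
6443/(((A(-5*(-2), 10) - 24)*(-7))) + 34028/((-30019/13494)) = 6443/(((10 - 24)*(-7))) + 34028/((-30019/13494)) = 6443/((-14*(-7))) + 34028/((-30019*1/13494)) = 6443/98 + 34028/(-30019/13494) = 6443*(1/98) + 34028*(-13494/30019) = 6443/98 - 459173832/30019 = -44805623119/2941862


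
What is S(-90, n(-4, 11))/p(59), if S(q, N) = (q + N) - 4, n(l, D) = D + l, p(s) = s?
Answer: -87/59 ≈ -1.4746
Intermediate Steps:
S(q, N) = -4 + N + q (S(q, N) = (N + q) - 4 = -4 + N + q)
S(-90, n(-4, 11))/p(59) = (-4 + (11 - 4) - 90)/59 = (-4 + 7 - 90)*(1/59) = -87*1/59 = -87/59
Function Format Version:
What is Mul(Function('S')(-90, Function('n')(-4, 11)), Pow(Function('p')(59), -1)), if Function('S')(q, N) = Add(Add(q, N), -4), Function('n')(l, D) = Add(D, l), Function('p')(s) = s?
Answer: Rational(-87, 59) ≈ -1.4746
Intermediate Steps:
Function('S')(q, N) = Add(-4, N, q) (Function('S')(q, N) = Add(Add(N, q), -4) = Add(-4, N, q))
Mul(Function('S')(-90, Function('n')(-4, 11)), Pow(Function('p')(59), -1)) = Mul(Add(-4, Add(11, -4), -90), Pow(59, -1)) = Mul(Add(-4, 7, -90), Rational(1, 59)) = Mul(-87, Rational(1, 59)) = Rational(-87, 59)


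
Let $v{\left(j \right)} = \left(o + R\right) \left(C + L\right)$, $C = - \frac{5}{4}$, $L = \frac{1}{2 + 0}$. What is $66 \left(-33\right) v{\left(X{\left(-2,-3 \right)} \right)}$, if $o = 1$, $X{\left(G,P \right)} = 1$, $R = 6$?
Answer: $\frac{22869}{2} \approx 11435.0$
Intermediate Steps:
$L = \frac{1}{2} \approx 0.5$
$C = - \frac{5}{4}$ ($C = \left(-5\right) \frac{1}{4} = - \frac{5}{4} \approx -1.25$)
$v{\left(j \right)} = - \frac{21}{4}$ ($v{\left(j \right)} = \left(1 + 6\right) \left(- \frac{5}{4} + \frac{1}{2}\right) = 7 \left(- \frac{3}{4}\right) = - \frac{21}{4}$)
$66 \left(-33\right) v{\left(X{\left(-2,-3 \right)} \right)} = 66 \left(-33\right) \left(- \frac{21}{4}\right) = \left(-2178\right) \left(- \frac{21}{4}\right) = \frac{22869}{2}$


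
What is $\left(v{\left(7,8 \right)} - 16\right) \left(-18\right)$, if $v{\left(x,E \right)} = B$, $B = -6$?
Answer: $396$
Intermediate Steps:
$v{\left(x,E \right)} = -6$
$\left(v{\left(7,8 \right)} - 16\right) \left(-18\right) = \left(-6 - 16\right) \left(-18\right) = \left(-22\right) \left(-18\right) = 396$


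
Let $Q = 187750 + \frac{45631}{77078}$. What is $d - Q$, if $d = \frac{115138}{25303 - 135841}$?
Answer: $- \frac{34775063561027}{185218434} \approx -1.8775 \cdot 10^{5}$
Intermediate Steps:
$d = - \frac{2503}{2403}$ ($d = \frac{115138}{-110538} = 115138 \left(- \frac{1}{110538}\right) = - \frac{2503}{2403} \approx -1.0416$)
$Q = \frac{14471440131}{77078}$ ($Q = 187750 + 45631 \cdot \frac{1}{77078} = 187750 + \frac{45631}{77078} = \frac{14471440131}{77078} \approx 1.8775 \cdot 10^{5}$)
$d - Q = - \frac{2503}{2403} - \frac{14471440131}{77078} = - \frac{34775063561027}{185218434}$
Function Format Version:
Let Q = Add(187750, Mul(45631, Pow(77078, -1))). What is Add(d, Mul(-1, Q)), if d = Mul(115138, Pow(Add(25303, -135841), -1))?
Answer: Rational(-34775063561027, 185218434) ≈ -1.8775e+5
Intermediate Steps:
d = Rational(-2503, 2403) (d = Mul(115138, Pow(-110538, -1)) = Mul(115138, Rational(-1, 110538)) = Rational(-2503, 2403) ≈ -1.0416)
Q = Rational(14471440131, 77078) (Q = Add(187750, Mul(45631, Rational(1, 77078))) = Add(187750, Rational(45631, 77078)) = Rational(14471440131, 77078) ≈ 1.8775e+5)
Add(d, Mul(-1, Q)) = Add(Rational(-2503, 2403), Mul(-1, Rational(14471440131, 77078))) = Add(Rational(-2503, 2403), Rational(-14471440131, 77078)) = Rational(-34775063561027, 185218434)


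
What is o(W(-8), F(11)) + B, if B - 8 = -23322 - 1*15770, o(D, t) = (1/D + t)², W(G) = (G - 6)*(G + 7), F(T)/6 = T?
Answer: -6804839/196 ≈ -34719.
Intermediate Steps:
F(T) = 6*T
W(G) = (-6 + G)*(7 + G)
o(D, t) = (t + 1/D)²
B = -39084 (B = 8 + (-23322 - 1*15770) = 8 + (-23322 - 15770) = 8 - 39092 = -39084)
o(W(-8), F(11)) + B = (1 + (-42 - 8 + (-8)²)*(6*11))²/(-42 - 8 + (-8)²)² - 39084 = (1 + (-42 - 8 + 64)*66)²/(-42 - 8 + 64)² - 39084 = (1 + 14*66)²/14² - 39084 = (1 + 924)²/196 - 39084 = (1/196)*925² - 39084 = (1/196)*855625 - 39084 = 855625/196 - 39084 = -6804839/196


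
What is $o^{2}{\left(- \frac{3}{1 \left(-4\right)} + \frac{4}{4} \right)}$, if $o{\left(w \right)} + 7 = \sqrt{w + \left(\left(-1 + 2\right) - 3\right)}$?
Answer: $\frac{\left(14 - i\right)^{2}}{4} \approx 48.75 - 7.0 i$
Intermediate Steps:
$o{\left(w \right)} = -7 + \sqrt{-2 + w}$ ($o{\left(w \right)} = -7 + \sqrt{w + \left(\left(-1 + 2\right) - 3\right)} = -7 + \sqrt{w + \left(1 - 3\right)} = -7 + \sqrt{w - 2} = -7 + \sqrt{-2 + w}$)
$o^{2}{\left(- \frac{3}{1 \left(-4\right)} + \frac{4}{4} \right)} = \left(-7 + \sqrt{-2 + \left(- \frac{3}{1 \left(-4\right)} + \frac{4}{4}\right)}\right)^{2} = \left(-7 + \sqrt{-2 + \left(- \frac{3}{-4} + 4 \cdot \frac{1}{4}\right)}\right)^{2} = \left(-7 + \sqrt{-2 + \left(\left(-3\right) \left(- \frac{1}{4}\right) + 1\right)}\right)^{2} = \left(-7 + \sqrt{-2 + \left(\frac{3}{4} + 1\right)}\right)^{2} = \left(-7 + \sqrt{-2 + \frac{7}{4}}\right)^{2} = \left(-7 + \sqrt{- \frac{1}{4}}\right)^{2} = \left(-7 + \frac{i}{2}\right)^{2}$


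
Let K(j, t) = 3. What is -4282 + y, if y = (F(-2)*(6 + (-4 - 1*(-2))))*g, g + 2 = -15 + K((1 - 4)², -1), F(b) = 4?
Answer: -4506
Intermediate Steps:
g = -14 (g = -2 + (-15 + 3) = -2 - 12 = -14)
y = -224 (y = (4*(6 + (-4 - 1*(-2))))*(-14) = (4*(6 + (-4 + 2)))*(-14) = (4*(6 - 2))*(-14) = (4*4)*(-14) = 16*(-14) = -224)
-4282 + y = -4282 - 224 = -4506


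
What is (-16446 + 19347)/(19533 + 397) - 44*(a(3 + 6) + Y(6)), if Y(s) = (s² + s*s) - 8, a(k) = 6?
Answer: -61381499/19930 ≈ -3079.9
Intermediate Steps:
Y(s) = -8 + 2*s² (Y(s) = (s² + s²) - 8 = 2*s² - 8 = -8 + 2*s²)
(-16446 + 19347)/(19533 + 397) - 44*(a(3 + 6) + Y(6)) = (-16446 + 19347)/(19533 + 397) - 44*(6 + (-8 + 2*6²)) = 2901/19930 - 44*(6 + (-8 + 2*36)) = 2901*(1/19930) - 44*(6 + (-8 + 72)) = 2901/19930 - 44*(6 + 64) = 2901/19930 - 44*70 = 2901/19930 - 1*3080 = 2901/19930 - 3080 = -61381499/19930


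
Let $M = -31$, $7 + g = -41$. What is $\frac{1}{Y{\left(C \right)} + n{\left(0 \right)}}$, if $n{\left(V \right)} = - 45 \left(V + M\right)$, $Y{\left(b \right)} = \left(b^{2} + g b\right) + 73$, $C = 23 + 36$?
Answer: $\frac{1}{2117} \approx 0.00047237$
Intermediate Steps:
$g = -48$ ($g = -7 - 41 = -48$)
$C = 59$
$Y{\left(b \right)} = 73 + b^{2} - 48 b$ ($Y{\left(b \right)} = \left(b^{2} - 48 b\right) + 73 = 73 + b^{2} - 48 b$)
$n{\left(V \right)} = 1395 - 45 V$ ($n{\left(V \right)} = - 45 \left(V - 31\right) = - 45 \left(-31 + V\right) = 1395 - 45 V$)
$\frac{1}{Y{\left(C \right)} + n{\left(0 \right)}} = \frac{1}{\left(73 + 59^{2} - 2832\right) + \left(1395 - 0\right)} = \frac{1}{\left(73 + 3481 - 2832\right) + \left(1395 + 0\right)} = \frac{1}{722 + 1395} = \frac{1}{2117}$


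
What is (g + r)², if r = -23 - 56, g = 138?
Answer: 3481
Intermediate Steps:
r = -79
(g + r)² = (138 - 79)² = 59² = 3481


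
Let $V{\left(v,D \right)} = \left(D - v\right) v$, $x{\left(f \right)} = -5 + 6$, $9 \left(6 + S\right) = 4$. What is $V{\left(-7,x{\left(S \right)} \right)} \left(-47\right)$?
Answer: $2632$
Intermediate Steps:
$S = - \frac{50}{9}$ ($S = -6 + \frac{1}{9} \cdot 4 = -6 + \frac{4}{9} = - \frac{50}{9} \approx -5.5556$)
$x{\left(f \right)} = 1$
$V{\left(v,D \right)} = v \left(D - v\right)$
$V{\left(-7,x{\left(S \right)} \right)} \left(-47\right) = - 7 \left(1 - -7\right) \left(-47\right) = - 7 \left(1 + 7\right) \left(-47\right) = \left(-7\right) 8 \left(-47\right) = \left(-56\right) \left(-47\right) = 2632$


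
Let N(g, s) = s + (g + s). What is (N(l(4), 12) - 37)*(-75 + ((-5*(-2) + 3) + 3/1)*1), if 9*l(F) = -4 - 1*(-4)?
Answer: 767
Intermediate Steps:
l(F) = 0 (l(F) = (-4 - 1*(-4))/9 = (-4 + 4)/9 = (⅑)*0 = 0)
N(g, s) = g + 2*s
(N(l(4), 12) - 37)*(-75 + ((-5*(-2) + 3) + 3/1)*1) = ((0 + 2*12) - 37)*(-75 + ((-5*(-2) + 3) + 3/1)*1) = ((0 + 24) - 37)*(-75 + ((10 + 3) + 3*1)*1) = (24 - 37)*(-75 + (13 + 3)*1) = -13*(-75 + 16*1) = -13*(-75 + 16) = -13*(-59) = 767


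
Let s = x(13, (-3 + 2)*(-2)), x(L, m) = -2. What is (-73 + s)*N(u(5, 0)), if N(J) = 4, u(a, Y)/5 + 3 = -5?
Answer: -300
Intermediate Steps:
u(a, Y) = -40 (u(a, Y) = -15 + 5*(-5) = -15 - 25 = -40)
s = -2
(-73 + s)*N(u(5, 0)) = (-73 - 2)*4 = -75*4 = -300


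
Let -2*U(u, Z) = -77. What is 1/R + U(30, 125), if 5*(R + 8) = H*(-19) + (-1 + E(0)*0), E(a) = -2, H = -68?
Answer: 96337/2502 ≈ 38.504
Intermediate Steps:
U(u, Z) = 77/2 (U(u, Z) = -½*(-77) = 77/2)
R = 1251/5 (R = -8 + (-68*(-19) + (-1 - 2*0))/5 = -8 + (1292 + (-1 + 0))/5 = -8 + (1292 - 1)/5 = -8 + (⅕)*1291 = -8 + 1291/5 = 1251/5 ≈ 250.20)
1/R + U(30, 125) = 1/(1251/5) + 77/2 = 5/1251 + 77/2 = 96337/2502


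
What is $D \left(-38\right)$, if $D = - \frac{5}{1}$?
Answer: $190$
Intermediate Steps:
$D = -5$ ($D = \left(-5\right) 1 = -5$)
$D \left(-38\right) = \left(-5\right) \left(-38\right) = 190$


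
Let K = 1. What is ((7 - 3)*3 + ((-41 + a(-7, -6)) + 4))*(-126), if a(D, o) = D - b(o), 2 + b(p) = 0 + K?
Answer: 3906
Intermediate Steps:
b(p) = -1 (b(p) = -2 + (0 + 1) = -2 + 1 = -1)
a(D, o) = 1 + D (a(D, o) = D - 1*(-1) = D + 1 = 1 + D)
((7 - 3)*3 + ((-41 + a(-7, -6)) + 4))*(-126) = ((7 - 3)*3 + ((-41 + (1 - 7)) + 4))*(-126) = (4*3 + ((-41 - 6) + 4))*(-126) = (12 + (-47 + 4))*(-126) = (12 - 43)*(-126) = -31*(-126) = 3906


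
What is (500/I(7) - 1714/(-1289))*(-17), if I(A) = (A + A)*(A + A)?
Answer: -4166887/63161 ≈ -65.972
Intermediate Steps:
I(A) = 4*A² (I(A) = (2*A)*(2*A) = 4*A²)
(500/I(7) - 1714/(-1289))*(-17) = (500/((4*7²)) - 1714/(-1289))*(-17) = (500/((4*49)) - 1714*(-1/1289))*(-17) = (500/196 + 1714/1289)*(-17) = (500*(1/196) + 1714/1289)*(-17) = (125/49 + 1714/1289)*(-17) = (245111/63161)*(-17) = -4166887/63161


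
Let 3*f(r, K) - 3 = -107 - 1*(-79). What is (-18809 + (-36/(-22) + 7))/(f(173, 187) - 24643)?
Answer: 310206/406747 ≈ 0.76265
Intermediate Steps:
f(r, K) = -25/3 (f(r, K) = 1 + (-107 - 1*(-79))/3 = 1 + (-107 + 79)/3 = 1 + (1/3)*(-28) = 1 - 28/3 = -25/3)
(-18809 + (-36/(-22) + 7))/(f(173, 187) - 24643) = (-18809 + (-36/(-22) + 7))/(-25/3 - 24643) = (-18809 + (-1/22*(-36) + 7))/(-73954/3) = (-18809 + (18/11 + 7))*(-3/73954) = (-18809 + 95/11)*(-3/73954) = -206804/11*(-3/73954) = 310206/406747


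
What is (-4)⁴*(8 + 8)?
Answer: 4096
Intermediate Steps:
(-4)⁴*(8 + 8) = 256*16 = 4096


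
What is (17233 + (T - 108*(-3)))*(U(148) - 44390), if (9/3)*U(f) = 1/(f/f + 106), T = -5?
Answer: -250101765328/321 ≈ -7.7913e+8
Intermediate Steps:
U(f) = 1/321 (U(f) = 1/(3*(f/f + 106)) = 1/(3*(1 + 106)) = (⅓)/107 = (⅓)*(1/107) = 1/321)
(17233 + (T - 108*(-3)))*(U(148) - 44390) = (17233 + (-5 - 108*(-3)))*(1/321 - 44390) = (17233 + (-5 + 324))*(-14249189/321) = (17233 + 319)*(-14249189/321) = 17552*(-14249189/321) = -250101765328/321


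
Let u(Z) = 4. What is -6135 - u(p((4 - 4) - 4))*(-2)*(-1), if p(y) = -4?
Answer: -6143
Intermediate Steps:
-6135 - u(p((4 - 4) - 4))*(-2)*(-1) = -6135 - 4*(-2)*(-1) = -6135 - (-8)*(-1) = -6135 - 1*8 = -6135 - 8 = -6143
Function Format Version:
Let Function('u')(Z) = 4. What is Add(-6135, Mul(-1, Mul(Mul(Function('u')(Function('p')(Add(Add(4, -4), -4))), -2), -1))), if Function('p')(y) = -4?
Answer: -6143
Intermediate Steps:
Add(-6135, Mul(-1, Mul(Mul(Function('u')(Function('p')(Add(Add(4, -4), -4))), -2), -1))) = Add(-6135, Mul(-1, Mul(Mul(4, -2), -1))) = Add(-6135, Mul(-1, Mul(-8, -1))) = Add(-6135, Mul(-1, 8)) = Add(-6135, -8) = -6143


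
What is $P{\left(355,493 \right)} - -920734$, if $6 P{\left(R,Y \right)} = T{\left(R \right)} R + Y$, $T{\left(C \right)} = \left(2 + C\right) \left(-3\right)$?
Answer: $\frac{2572346}{3} \approx 8.5745 \cdot 10^{5}$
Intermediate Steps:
$T{\left(C \right)} = -6 - 3 C$
$P{\left(R,Y \right)} = \frac{Y}{6} + \frac{R \left(-6 - 3 R\right)}{6}$ ($P{\left(R,Y \right)} = \frac{\left(-6 - 3 R\right) R + Y}{6} = \frac{R \left(-6 - 3 R\right) + Y}{6} = \frac{Y + R \left(-6 - 3 R\right)}{6} = \frac{Y}{6} + \frac{R \left(-6 - 3 R\right)}{6}$)
$P{\left(355,493 \right)} - -920734 = \left(\frac{1}{6} \cdot 493 - \frac{355 \left(2 + 355\right)}{2}\right) - -920734 = \left(\frac{493}{6} - \frac{355}{2} \cdot 357\right) + 920734 = \left(\frac{493}{6} - \frac{126735}{2}\right) + 920734 = - \frac{189856}{3} + 920734 = \frac{2572346}{3}$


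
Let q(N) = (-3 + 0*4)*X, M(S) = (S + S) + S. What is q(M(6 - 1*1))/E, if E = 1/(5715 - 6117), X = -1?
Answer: -1206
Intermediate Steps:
M(S) = 3*S (M(S) = 2*S + S = 3*S)
q(N) = 3 (q(N) = (-3 + 0*4)*(-1) = (-3 + 0)*(-1) = -3*(-1) = 3)
E = -1/402 (E = 1/(-402) = -1/402 ≈ -0.0024876)
q(M(6 - 1*1))/E = 3/(-1/402) = 3*(-402) = -1206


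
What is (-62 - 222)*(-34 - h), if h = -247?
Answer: -60492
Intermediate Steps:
(-62 - 222)*(-34 - h) = (-62 - 222)*(-34 - 1*(-247)) = -284*(-34 + 247) = -284*213 = -60492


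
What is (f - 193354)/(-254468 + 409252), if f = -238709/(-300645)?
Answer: -58130674621/46535035680 ≈ -1.2492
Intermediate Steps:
f = 238709/300645 (f = -238709*(-1/300645) = 238709/300645 ≈ 0.79399)
(f - 193354)/(-254468 + 409252) = (238709/300645 - 193354)/(-254468 + 409252) = -58130674621/300645/154784 = -58130674621/300645*1/154784 = -58130674621/46535035680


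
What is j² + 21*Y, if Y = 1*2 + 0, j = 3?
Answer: 51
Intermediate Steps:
Y = 2 (Y = 2 + 0 = 2)
j² + 21*Y = 3² + 21*2 = 9 + 42 = 51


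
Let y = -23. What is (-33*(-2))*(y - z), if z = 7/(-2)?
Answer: -1287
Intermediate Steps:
z = -7/2 (z = 7*(-½) = -7/2 ≈ -3.5000)
(-33*(-2))*(y - z) = (-33*(-2))*(-23 - 1*(-7/2)) = 66*(-23 + 7/2) = 66*(-39/2) = -1287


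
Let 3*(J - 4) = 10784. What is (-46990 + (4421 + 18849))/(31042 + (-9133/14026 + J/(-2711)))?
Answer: -2705822423760/3540842579851 ≈ -0.76417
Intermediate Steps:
J = 10796/3 (J = 4 + (1/3)*10784 = 4 + 10784/3 = 10796/3 ≈ 3598.7)
(-46990 + (4421 + 18849))/(31042 + (-9133/14026 + J/(-2711))) = (-46990 + (4421 + 18849))/(31042 + (-9133/14026 + (10796/3)/(-2711))) = (-46990 + 23270)/(31042 + (-9133*1/14026 + (10796/3)*(-1/2711))) = -23720/(31042 + (-9133/14026 - 10796/8133)) = -23720/(31042 - 225703385/114073458) = -23720/3540842579851/114073458 = -23720*114073458/3540842579851 = -2705822423760/3540842579851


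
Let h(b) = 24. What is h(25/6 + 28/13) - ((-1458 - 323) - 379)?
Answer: 2184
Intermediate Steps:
h(25/6 + 28/13) - ((-1458 - 323) - 379) = 24 - ((-1458 - 323) - 379) = 24 - (-1781 - 379) = 24 - 1*(-2160) = 24 + 2160 = 2184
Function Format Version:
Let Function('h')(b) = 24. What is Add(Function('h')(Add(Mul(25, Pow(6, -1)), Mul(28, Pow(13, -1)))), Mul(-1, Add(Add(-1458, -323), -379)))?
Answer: 2184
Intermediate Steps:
Add(Function('h')(Add(Mul(25, Pow(6, -1)), Mul(28, Pow(13, -1)))), Mul(-1, Add(Add(-1458, -323), -379))) = Add(24, Mul(-1, Add(Add(-1458, -323), -379))) = Add(24, Mul(-1, Add(-1781, -379))) = Add(24, Mul(-1, -2160)) = Add(24, 2160) = 2184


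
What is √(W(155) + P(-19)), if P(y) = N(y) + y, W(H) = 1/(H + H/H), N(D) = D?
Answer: I*√231153/78 ≈ 6.1639*I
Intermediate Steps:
W(H) = 1/(1 + H) (W(H) = 1/(H + 1) = 1/(1 + H))
P(y) = 2*y (P(y) = y + y = 2*y)
√(W(155) + P(-19)) = √(1/(1 + 155) + 2*(-19)) = √(1/156 - 38) = √(-5927/156) = I*√231153/78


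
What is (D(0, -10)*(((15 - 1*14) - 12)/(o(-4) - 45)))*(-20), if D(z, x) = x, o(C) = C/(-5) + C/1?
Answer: 11000/241 ≈ 45.643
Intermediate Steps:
o(C) = 4*C/5 (o(C) = C*(-1/5) + C*1 = -C/5 + C = 4*C/5)
(D(0, -10)*(((15 - 1*14) - 12)/(o(-4) - 45)))*(-20) = -10*((15 - 1*14) - 12)/((4/5)*(-4) - 45)*(-20) = -10*((15 - 14) - 12)/(-16/5 - 45)*(-20) = -10*(1 - 12)/(-241/5)*(-20) = -(-110)*(-5)/241*(-20) = -10*55/241*(-20) = -550/241*(-20) = 11000/241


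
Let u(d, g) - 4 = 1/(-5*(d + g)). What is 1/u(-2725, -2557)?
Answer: 26410/105641 ≈ 0.25000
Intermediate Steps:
u(d, g) = 4 + 1/(-5*d - 5*g) (u(d, g) = 4 + 1/(-5*(d + g)) = 4 + 1/(-5*d - 5*g))
1/u(-2725, -2557) = 1/((-⅕ + 4*(-2725) + 4*(-2557))/(-2725 - 2557)) = 1/((-⅕ - 10900 - 10228)/(-5282)) = 1/(-1/5282*(-105641/5)) = 1/(105641/26410) = 26410/105641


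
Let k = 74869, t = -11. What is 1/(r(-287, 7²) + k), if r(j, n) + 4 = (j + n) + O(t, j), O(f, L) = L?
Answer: 1/74340 ≈ 1.3452e-5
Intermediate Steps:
r(j, n) = -4 + n + 2*j (r(j, n) = -4 + ((j + n) + j) = -4 + (n + 2*j) = -4 + n + 2*j)
1/(r(-287, 7²) + k) = 1/((-4 + 7² + 2*(-287)) + 74869) = 1/((-4 + 49 - 574) + 74869) = 1/(-529 + 74869) = 1/74340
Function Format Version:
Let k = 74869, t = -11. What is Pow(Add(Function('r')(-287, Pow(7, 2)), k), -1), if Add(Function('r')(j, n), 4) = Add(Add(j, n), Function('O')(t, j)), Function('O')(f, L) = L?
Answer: Rational(1, 74340) ≈ 1.3452e-5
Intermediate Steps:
Function('r')(j, n) = Add(-4, n, Mul(2, j)) (Function('r')(j, n) = Add(-4, Add(Add(j, n), j)) = Add(-4, Add(n, Mul(2, j))) = Add(-4, n, Mul(2, j)))
Pow(Add(Function('r')(-287, Pow(7, 2)), k), -1) = Pow(Add(Add(-4, Pow(7, 2), Mul(2, -287)), 74869), -1) = Pow(Add(Add(-4, 49, -574), 74869), -1) = Pow(Add(-529, 74869), -1) = Pow(74340, -1) = Rational(1, 74340)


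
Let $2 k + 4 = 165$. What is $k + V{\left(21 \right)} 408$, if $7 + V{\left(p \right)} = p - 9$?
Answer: $\frac{4241}{2} \approx 2120.5$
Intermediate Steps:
$V{\left(p \right)} = -16 + p$ ($V{\left(p \right)} = -7 + \left(p - 9\right) = -7 + \left(-9 + p\right) = -16 + p$)
$k = \frac{161}{2}$ ($k = -2 + \frac{1}{2} \cdot 165 = -2 + \frac{165}{2} = \frac{161}{2} \approx 80.5$)
$k + V{\left(21 \right)} 408 = \frac{161}{2} + \left(-16 + 21\right) 408 = \frac{161}{2} + 5 \cdot 408 = \frac{161}{2} + 2040 = \frac{4241}{2}$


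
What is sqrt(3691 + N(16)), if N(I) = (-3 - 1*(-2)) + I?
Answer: sqrt(3706) ≈ 60.877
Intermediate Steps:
N(I) = -1 + I (N(I) = (-3 + 2) + I = -1 + I)
sqrt(3691 + N(16)) = sqrt(3691 + (-1 + 16)) = sqrt(3691 + 15) = sqrt(3706)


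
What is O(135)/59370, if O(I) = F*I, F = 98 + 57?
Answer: 1395/3958 ≈ 0.35245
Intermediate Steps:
F = 155
O(I) = 155*I
O(135)/59370 = (155*135)/59370 = 20925*(1/59370) = 1395/3958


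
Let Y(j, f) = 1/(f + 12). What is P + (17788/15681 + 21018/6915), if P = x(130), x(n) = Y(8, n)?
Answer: 21458609197/5132548110 ≈ 4.1809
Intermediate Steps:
Y(j, f) = 1/(12 + f)
x(n) = 1/(12 + n)
P = 1/142 (P = 1/(12 + 130) = 1/142 ≈ 0.0070423)
P + (17788/15681 + 21018/6915) = 1/142 + (17788/15681 + 21018/6915) = 1/142 + (17788*(1/15681) + 21018*(1/6915)) = 1/142 + (17788/15681 + 7006/2305) = 1/142 + 150862426/36144705 = 21458609197/5132548110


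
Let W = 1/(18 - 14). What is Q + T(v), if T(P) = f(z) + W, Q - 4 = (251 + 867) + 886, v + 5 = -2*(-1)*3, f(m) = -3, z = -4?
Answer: 8021/4 ≈ 2005.3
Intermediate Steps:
W = ¼ (W = 1/4 = ¼ ≈ 0.25000)
v = 1 (v = -5 - 2*(-1)*3 = -5 + 2*3 = -5 + 6 = 1)
Q = 2008 (Q = 4 + ((251 + 867) + 886) = 4 + (1118 + 886) = 4 + 2004 = 2008)
T(P) = -11/4 (T(P) = -3 + ¼ = -11/4)
Q + T(v) = 2008 - 11/4 = 8021/4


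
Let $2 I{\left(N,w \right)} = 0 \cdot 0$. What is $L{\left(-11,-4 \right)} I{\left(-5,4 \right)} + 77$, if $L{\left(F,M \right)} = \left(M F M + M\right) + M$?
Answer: $77$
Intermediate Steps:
$I{\left(N,w \right)} = 0$ ($I{\left(N,w \right)} = \frac{0 \cdot 0}{2} = \frac{1}{2} \cdot 0 = 0$)
$L{\left(F,M \right)} = 2 M + F M^{2}$ ($L{\left(F,M \right)} = \left(F M M + M\right) + M = \left(F M^{2} + M\right) + M = \left(M + F M^{2}\right) + M = 2 M + F M^{2}$)
$L{\left(-11,-4 \right)} I{\left(-5,4 \right)} + 77 = - 4 \left(2 - -44\right) 0 + 77 = - 4 \left(2 + 44\right) 0 + 77 = \left(-4\right) 46 \cdot 0 + 77 = \left(-184\right) 0 + 77 = 0 + 77 = 77$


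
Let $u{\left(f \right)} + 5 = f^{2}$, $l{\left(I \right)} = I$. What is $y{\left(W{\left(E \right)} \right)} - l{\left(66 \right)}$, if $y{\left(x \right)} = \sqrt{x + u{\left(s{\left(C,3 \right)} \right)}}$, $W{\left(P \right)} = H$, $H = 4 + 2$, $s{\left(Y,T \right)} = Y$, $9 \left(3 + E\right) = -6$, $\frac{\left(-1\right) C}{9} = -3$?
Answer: $-66 + \sqrt{730} \approx -38.982$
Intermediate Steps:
$C = 27$ ($C = \left(-9\right) \left(-3\right) = 27$)
$E = - \frac{11}{3}$ ($E = -3 + \frac{1}{9} \left(-6\right) = -3 - \frac{2}{3} = - \frac{11}{3} \approx -3.6667$)
$H = 6$
$W{\left(P \right)} = 6$
$u{\left(f \right)} = -5 + f^{2}$
$y{\left(x \right)} = \sqrt{724 + x}$ ($y{\left(x \right)} = \sqrt{x - \left(5 - 27^{2}\right)} = \sqrt{x + \left(-5 + 729\right)} = \sqrt{x + 724} = \sqrt{724 + x}$)
$y{\left(W{\left(E \right)} \right)} - l{\left(66 \right)} = \sqrt{724 + 6} - 66 = \sqrt{730} - 66 = -66 + \sqrt{730}$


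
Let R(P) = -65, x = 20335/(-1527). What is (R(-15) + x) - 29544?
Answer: -45233278/1527 ≈ -29622.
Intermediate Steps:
x = -20335/1527 (x = 20335*(-1/1527) = -20335/1527 ≈ -13.317)
(R(-15) + x) - 29544 = (-65 - 20335/1527) - 29544 = -119590/1527 - 29544 = -45233278/1527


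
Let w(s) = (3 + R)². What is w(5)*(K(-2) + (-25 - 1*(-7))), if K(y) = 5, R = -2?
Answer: -13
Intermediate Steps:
w(s) = 1 (w(s) = (3 - 2)² = 1² = 1)
w(5)*(K(-2) + (-25 - 1*(-7))) = 1*(5 + (-25 - 1*(-7))) = 1*(5 + (-25 + 7)) = 1*(5 - 18) = 1*(-13) = -13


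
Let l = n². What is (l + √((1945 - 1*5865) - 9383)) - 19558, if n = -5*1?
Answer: -19533 + I*√13303 ≈ -19533.0 + 115.34*I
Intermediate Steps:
n = -5
l = 25 (l = (-5)² = 25)
(l + √((1945 - 1*5865) - 9383)) - 19558 = (25 + √((1945 - 1*5865) - 9383)) - 19558 = (25 + √((1945 - 5865) - 9383)) - 19558 = (25 + √(-3920 - 9383)) - 19558 = (25 + √(-13303)) - 19558 = (25 + I*√13303) - 19558 = -19533 + I*√13303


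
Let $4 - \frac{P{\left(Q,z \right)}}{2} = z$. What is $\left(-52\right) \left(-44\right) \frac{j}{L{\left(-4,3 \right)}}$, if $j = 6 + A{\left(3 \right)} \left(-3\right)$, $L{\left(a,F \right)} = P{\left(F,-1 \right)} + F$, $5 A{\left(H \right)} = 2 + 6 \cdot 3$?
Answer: $-1056$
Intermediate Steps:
$P{\left(Q,z \right)} = 8 - 2 z$
$A{\left(H \right)} = 4$ ($A{\left(H \right)} = \frac{2 + 6 \cdot 3}{5} = \frac{2 + 18}{5} = \frac{1}{5} \cdot 20 = 4$)
$L{\left(a,F \right)} = 10 + F$ ($L{\left(a,F \right)} = \left(8 - -2\right) + F = \left(8 + 2\right) + F = 10 + F$)
$j = -6$ ($j = 6 + 4 \left(-3\right) = 6 - 12 = -6$)
$\left(-52\right) \left(-44\right) \frac{j}{L{\left(-4,3 \right)}} = \left(-52\right) \left(-44\right) \left(- \frac{6}{10 + 3}\right) = 2288 \left(- \frac{6}{13}\right) = -1056$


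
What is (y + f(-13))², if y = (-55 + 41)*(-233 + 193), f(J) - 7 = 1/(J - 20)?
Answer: 350064100/1089 ≈ 3.2145e+5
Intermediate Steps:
f(J) = 7 + 1/(-20 + J) (f(J) = 7 + 1/(J - 20) = 7 + 1/(-20 + J))
y = 560 (y = -14*(-40) = 560)
(y + f(-13))² = (560 + (-139 + 7*(-13))/(-20 - 13))² = (560 + (-139 - 91)/(-33))² = (560 - 1/33*(-230))² = (560 + 230/33)² = (18710/33)² = 350064100/1089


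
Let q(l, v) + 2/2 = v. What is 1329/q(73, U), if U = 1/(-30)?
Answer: -39870/31 ≈ -1286.1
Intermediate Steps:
U = -1/30 ≈ -0.033333
q(l, v) = -1 + v
1329/q(73, U) = 1329/(-1 - 1/30) = 1329/(-31/30) = 1329*(-30/31) = -39870/31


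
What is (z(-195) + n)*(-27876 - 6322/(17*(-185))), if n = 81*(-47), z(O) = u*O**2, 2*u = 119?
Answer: -198004285230489/3145 ≈ -6.2958e+10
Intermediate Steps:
u = 119/2 (u = (1/2)*119 = 119/2 ≈ 59.500)
z(O) = 119*O**2/2
n = -3807
(z(-195) + n)*(-27876 - 6322/(17*(-185))) = ((119/2)*(-195)**2 - 3807)*(-27876 - 6322/(17*(-185))) = ((119/2)*38025 - 3807)*(-27876 - 6322/(-3145)) = (4524975/2 - 3807)*(-27876 - 6322*(-1/3145)) = 4517361*(-27876 + 6322/3145)/2 = (4517361/2)*(-87663698/3145) = -198004285230489/3145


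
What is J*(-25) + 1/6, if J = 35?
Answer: -5249/6 ≈ -874.83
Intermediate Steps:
J*(-25) + 1/6 = 35*(-25) + 1/6 = -875 + ⅙ = -5249/6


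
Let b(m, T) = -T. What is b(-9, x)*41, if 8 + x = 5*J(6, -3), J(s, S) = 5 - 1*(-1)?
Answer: -902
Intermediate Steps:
J(s, S) = 6 (J(s, S) = 5 + 1 = 6)
x = 22 (x = -8 + 5*6 = -8 + 30 = 22)
b(-9, x)*41 = -1*22*41 = -22*41 = -902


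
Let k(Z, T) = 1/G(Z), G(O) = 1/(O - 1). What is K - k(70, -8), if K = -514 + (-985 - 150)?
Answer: -1718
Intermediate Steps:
G(O) = 1/(-1 + O)
k(Z, T) = -1 + Z (k(Z, T) = 1/(1/(-1 + Z)) = -1 + Z)
K = -1649 (K = -514 - 1135 = -1649)
K - k(70, -8) = -1649 - (-1 + 70) = -1649 - 1*69 = -1649 - 69 = -1718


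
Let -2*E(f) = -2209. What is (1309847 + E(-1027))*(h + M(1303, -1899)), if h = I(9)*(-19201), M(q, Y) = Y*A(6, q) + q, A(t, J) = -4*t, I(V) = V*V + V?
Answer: -4407972164533/2 ≈ -2.2040e+12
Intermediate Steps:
I(V) = V + V² (I(V) = V² + V = V + V²)
E(f) = 2209/2 (E(f) = -½*(-2209) = 2209/2)
M(q, Y) = q - 24*Y (M(q, Y) = Y*(-4*6) + q = Y*(-24) + q = -24*Y + q = q - 24*Y)
h = -1728090 (h = (9*(1 + 9))*(-19201) = (9*10)*(-19201) = 90*(-19201) = -1728090)
(1309847 + E(-1027))*(h + M(1303, -1899)) = (1309847 + 2209/2)*(-1728090 + (1303 - 24*(-1899))) = 2621903*(-1728090 + (1303 + 45576))/2 = 2621903*(-1728090 + 46879)/2 = (2621903/2)*(-1681211) = -4407972164533/2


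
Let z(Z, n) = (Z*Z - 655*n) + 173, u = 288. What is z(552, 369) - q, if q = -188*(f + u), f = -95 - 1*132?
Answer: 74650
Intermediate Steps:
f = -227 (f = -95 - 132 = -227)
z(Z, n) = 173 + Z**2 - 655*n (z(Z, n) = (Z**2 - 655*n) + 173 = 173 + Z**2 - 655*n)
q = -11468 (q = -188*(-227 + 288) = -188*61 = -11468)
z(552, 369) - q = (173 + 552**2 - 655*369) - 1*(-11468) = (173 + 304704 - 241695) + 11468 = 63182 + 11468 = 74650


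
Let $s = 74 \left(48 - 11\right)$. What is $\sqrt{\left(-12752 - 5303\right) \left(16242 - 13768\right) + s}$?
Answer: $2 i \sqrt{11166333} \approx 6683.2 i$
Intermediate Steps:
$s = 2738$ ($s = 74 \cdot 37 = 2738$)
$\sqrt{\left(-12752 - 5303\right) \left(16242 - 13768\right) + s} = \sqrt{\left(-12752 - 5303\right) \left(16242 - 13768\right) + 2738} = \sqrt{\left(-18055\right) 2474 + 2738} = \sqrt{-44668070 + 2738} = \sqrt{-44665332} = 2 i \sqrt{11166333}$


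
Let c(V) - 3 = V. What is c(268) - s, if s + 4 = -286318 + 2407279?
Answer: -2120686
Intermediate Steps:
c(V) = 3 + V
s = 2120957 (s = -4 + (-286318 + 2407279) = -4 + 2120961 = 2120957)
c(268) - s = (3 + 268) - 1*2120957 = 271 - 2120957 = -2120686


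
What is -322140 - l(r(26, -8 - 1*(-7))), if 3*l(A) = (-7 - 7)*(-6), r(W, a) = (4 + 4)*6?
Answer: -322168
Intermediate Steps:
r(W, a) = 48 (r(W, a) = 8*6 = 48)
l(A) = 28 (l(A) = ((-7 - 7)*(-6))/3 = (-14*(-6))/3 = (⅓)*84 = 28)
-322140 - l(r(26, -8 - 1*(-7))) = -322140 - 1*28 = -322140 - 28 = -322168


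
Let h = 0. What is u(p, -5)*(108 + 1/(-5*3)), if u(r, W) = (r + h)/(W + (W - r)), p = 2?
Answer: -1619/90 ≈ -17.989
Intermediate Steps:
u(r, W) = r/(-r + 2*W) (u(r, W) = (r + 0)/(W + (W - r)) = r/(-r + 2*W))
u(p, -5)*(108 + 1/(-5*3)) = (2/(-1*2 + 2*(-5)))*(108 + 1/(-5*3)) = (2/(-2 - 10))*(108 + 1/(-15)) = (2/(-12))*(108 - 1/15) = (2*(-1/12))*(1619/15) = -1/6*1619/15 = -1619/90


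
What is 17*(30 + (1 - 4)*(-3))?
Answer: 663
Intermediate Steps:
17*(30 + (1 - 4)*(-3)) = 17*(30 - 3*(-3)) = 17*(30 + 9) = 17*39 = 663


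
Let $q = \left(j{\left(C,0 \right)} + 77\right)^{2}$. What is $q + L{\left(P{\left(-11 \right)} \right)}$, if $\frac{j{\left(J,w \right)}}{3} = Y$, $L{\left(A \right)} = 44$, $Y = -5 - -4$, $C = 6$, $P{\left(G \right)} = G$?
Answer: $5520$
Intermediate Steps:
$Y = -1$ ($Y = -5 + 4 = -1$)
$j{\left(J,w \right)} = -3$ ($j{\left(J,w \right)} = 3 \left(-1\right) = -3$)
$q = 5476$ ($q = \left(-3 + 77\right)^{2} = 74^{2} = 5476$)
$q + L{\left(P{\left(-11 \right)} \right)} = 5476 + 44 = 5520$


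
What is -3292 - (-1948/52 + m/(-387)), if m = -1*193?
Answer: -16376092/5031 ≈ -3255.0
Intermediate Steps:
m = -193
-3292 - (-1948/52 + m/(-387)) = -3292 - (-1948/52 - 193/(-387)) = -3292 - (-1948*1/52 - 193*(-1/387)) = -3292 - (-487/13 + 193/387) = -3292 - 1*(-185960/5031) = -3292 + 185960/5031 = -16376092/5031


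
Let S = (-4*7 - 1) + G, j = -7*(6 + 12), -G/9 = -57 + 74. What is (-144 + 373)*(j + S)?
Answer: -70532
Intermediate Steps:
G = -153 (G = -9*(-57 + 74) = -9*17 = -153)
j = -126 (j = -7*18 = -126)
S = -182 (S = (-4*7 - 1) - 153 = (-28 - 1) - 153 = -29 - 153 = -182)
(-144 + 373)*(j + S) = (-144 + 373)*(-126 - 182) = 229*(-308) = -70532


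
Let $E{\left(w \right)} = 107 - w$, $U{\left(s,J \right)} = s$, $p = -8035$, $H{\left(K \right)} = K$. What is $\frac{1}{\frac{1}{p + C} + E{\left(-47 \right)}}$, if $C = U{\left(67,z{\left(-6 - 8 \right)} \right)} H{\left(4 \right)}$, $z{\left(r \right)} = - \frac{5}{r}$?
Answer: $\frac{7767}{1196117} \approx 0.0064935$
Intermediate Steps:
$C = 268$ ($C = 67 \cdot 4 = 268$)
$\frac{1}{\frac{1}{p + C} + E{\left(-47 \right)}} = \frac{1}{\frac{1}{-8035 + 268} + \left(107 - -47\right)} = \frac{1}{\frac{1}{-7767} + \left(107 + 47\right)} = \frac{1}{- \frac{1}{7767} + 154} = \frac{1}{\frac{1196117}{7767}} = \frac{7767}{1196117}$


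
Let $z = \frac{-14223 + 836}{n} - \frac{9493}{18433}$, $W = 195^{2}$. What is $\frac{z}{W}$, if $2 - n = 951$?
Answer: $\frac{79251238}{221722722975} \approx 0.00035743$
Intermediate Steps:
$n = -949$ ($n = 2 - 951 = -949$)
$W = 38025$
$z = \frac{237753714}{17492917}$ ($z = \frac{-14223 + 836}{-949} - \frac{9493}{18433} = \left(-13387\right) \left(- \frac{1}{949}\right) - \frac{9493}{18433} = \frac{13387}{949} - \frac{9493}{18433} = \frac{237753714}{17492917} \approx 13.591$)
$\frac{z}{W} = \frac{237753714}{17492917 \cdot 38025} = \frac{237753714}{17492917} \cdot \frac{1}{38025} = \frac{79251238}{221722722975}$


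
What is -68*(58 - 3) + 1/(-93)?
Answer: -347821/93 ≈ -3740.0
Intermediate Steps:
-68*(58 - 3) + 1/(-93) = -68*55 - 1/93 = -3740 - 1/93 = -347821/93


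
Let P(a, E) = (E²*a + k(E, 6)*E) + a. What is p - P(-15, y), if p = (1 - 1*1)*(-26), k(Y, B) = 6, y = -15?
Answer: 3480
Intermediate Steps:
P(a, E) = a + 6*E + a*E² (P(a, E) = (E²*a + 6*E) + a = (a*E² + 6*E) + a = (6*E + a*E²) + a = a + 6*E + a*E²)
p = 0 (p = (1 - 1)*(-26) = 0*(-26) = 0)
p - P(-15, y) = 0 - (-15 + 6*(-15) - 15*(-15)²) = 0 - (-15 - 90 - 15*225) = 0 - (-15 - 90 - 3375) = 0 - 1*(-3480) = 0 + 3480 = 3480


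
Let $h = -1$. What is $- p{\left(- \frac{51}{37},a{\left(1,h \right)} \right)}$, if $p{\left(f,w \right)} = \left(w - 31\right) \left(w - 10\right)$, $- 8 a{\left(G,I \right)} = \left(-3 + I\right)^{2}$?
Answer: $-396$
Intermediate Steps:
$a{\left(G,I \right)} = - \frac{\left(-3 + I\right)^{2}}{8}$
$p{\left(f,w \right)} = \left(-31 + w\right) \left(-10 + w\right)$
$- p{\left(- \frac{51}{37},a{\left(1,h \right)} \right)} = - (310 + \left(- \frac{\left(-3 - 1\right)^{2}}{8}\right)^{2} - 41 \left(- \frac{\left(-3 - 1\right)^{2}}{8}\right)) = - (310 + \left(- \frac{\left(-4\right)^{2}}{8}\right)^{2} - 41 \left(- \frac{\left(-4\right)^{2}}{8}\right)) = - (310 + \left(\left(- \frac{1}{8}\right) 16\right)^{2} - 41 \left(\left(- \frac{1}{8}\right) 16\right)) = - (310 + \left(-2\right)^{2} - -82) = - (310 + 4 + 82) = \left(-1\right) 396 = -396$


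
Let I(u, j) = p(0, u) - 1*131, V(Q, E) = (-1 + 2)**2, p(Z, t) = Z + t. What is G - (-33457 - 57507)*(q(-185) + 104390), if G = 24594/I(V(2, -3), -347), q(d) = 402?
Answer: 619599454423/65 ≈ 9.5323e+9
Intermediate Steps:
V(Q, E) = 1 (V(Q, E) = 1**2 = 1)
I(u, j) = -131 + u (I(u, j) = (0 + u) - 1*131 = u - 131 = -131 + u)
G = -12297/65 (G = 24594/(-131 + 1) = 24594/(-130) = 24594*(-1/130) = -12297/65 ≈ -189.18)
G - (-33457 - 57507)*(q(-185) + 104390) = -12297/65 - (-33457 - 57507)*(402 + 104390) = -12297/65 - (-90964)*104792 = -12297/65 - 1*(-9532299488) = -12297/65 + 9532299488 = 619599454423/65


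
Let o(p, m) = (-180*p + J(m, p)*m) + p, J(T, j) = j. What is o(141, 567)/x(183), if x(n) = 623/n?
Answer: 10011564/623 ≈ 16070.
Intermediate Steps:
o(p, m) = -179*p + m*p (o(p, m) = (-180*p + p*m) + p = (-180*p + m*p) + p = -179*p + m*p)
o(141, 567)/x(183) = (141*(-179 + 567))/((623/183)) = (141*388)/((623*(1/183))) = 54708/(623/183) = 54708*(183/623) = 10011564/623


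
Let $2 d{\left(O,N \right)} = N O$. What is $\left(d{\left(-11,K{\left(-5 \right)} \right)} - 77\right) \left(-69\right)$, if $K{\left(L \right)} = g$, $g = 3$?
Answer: $\frac{12903}{2} \approx 6451.5$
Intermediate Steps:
$K{\left(L \right)} = 3$
$d{\left(O,N \right)} = \frac{N O}{2}$
$\left(d{\left(-11,K{\left(-5 \right)} \right)} - 77\right) \left(-69\right) = \left(\frac{1}{2} \cdot 3 \left(-11\right) - 77\right) \left(-69\right) = \left(- \frac{33}{2} - 77\right) \left(-69\right) = \left(- \frac{187}{2}\right) \left(-69\right) = \frac{12903}{2}$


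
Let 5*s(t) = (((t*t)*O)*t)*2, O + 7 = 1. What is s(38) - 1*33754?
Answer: -827234/5 ≈ -1.6545e+5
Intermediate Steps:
O = -6 (O = -7 + 1 = -6)
s(t) = -12*t³/5 (s(t) = ((((t*t)*(-6))*t)*2)/5 = (((t²*(-6))*t)*2)/5 = (((-6*t²)*t)*2)/5 = (-6*t³*2)/5 = (-12*t³)/5 = -12*t³/5)
s(38) - 1*33754 = -12/5*38³ - 1*33754 = -12/5*54872 - 33754 = -658464/5 - 33754 = -827234/5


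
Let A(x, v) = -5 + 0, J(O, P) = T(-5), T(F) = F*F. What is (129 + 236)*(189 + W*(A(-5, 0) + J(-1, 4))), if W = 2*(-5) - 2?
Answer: -18615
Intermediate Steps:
T(F) = F**2
J(O, P) = 25 (J(O, P) = (-5)**2 = 25)
A(x, v) = -5
W = -12 (W = -10 - 2 = -12)
(129 + 236)*(189 + W*(A(-5, 0) + J(-1, 4))) = (129 + 236)*(189 - 12*(-5 + 25)) = 365*(189 - 12*20) = 365*(189 - 240) = 365*(-51) = -18615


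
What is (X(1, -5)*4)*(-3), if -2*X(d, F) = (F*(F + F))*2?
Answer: 600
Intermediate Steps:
X(d, F) = -2*F**2 (X(d, F) = -F*(F + F)*2/2 = -F*(2*F)*2/2 = -2*F**2*2/2 = -2*F**2)
(X(1, -5)*4)*(-3) = (-2*(-5)**2*4)*(-3) = (-2*25*4)*(-3) = -50*4*(-3) = -200*(-3) = 600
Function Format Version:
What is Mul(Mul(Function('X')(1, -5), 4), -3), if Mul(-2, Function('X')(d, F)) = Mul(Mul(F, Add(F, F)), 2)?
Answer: 600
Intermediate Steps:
Function('X')(d, F) = Mul(-2, Pow(F, 2)) (Function('X')(d, F) = Mul(Rational(-1, 2), Mul(Mul(F, Add(F, F)), 2)) = Mul(Rational(-1, 2), Mul(Mul(F, Mul(2, F)), 2)) = Mul(Rational(-1, 2), Mul(Mul(2, Pow(F, 2)), 2)) = Mul(Rational(-1, 2), Mul(4, Pow(F, 2))) = Mul(-2, Pow(F, 2)))
Mul(Mul(Function('X')(1, -5), 4), -3) = Mul(Mul(Mul(-2, Pow(-5, 2)), 4), -3) = Mul(Mul(Mul(-2, 25), 4), -3) = Mul(Mul(-50, 4), -3) = Mul(-200, -3) = 600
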